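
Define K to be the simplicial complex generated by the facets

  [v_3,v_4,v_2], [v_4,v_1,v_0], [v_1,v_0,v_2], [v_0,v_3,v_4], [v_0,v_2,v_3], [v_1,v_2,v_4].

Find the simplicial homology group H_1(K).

H_1 = 0.

Order the vertices as v_0 < v_1 < v_2 < v_3 < v_4. Listing each simplex with vertices in this order, K has dimension 2 with simplices:

  0-simplices (5): [v_0], [v_1], [v_2], [v_3], [v_4]
  1-simplices (9): [v_0,v_1], [v_0,v_2], [v_0,v_3], [v_0,v_4], [v_1,v_2], [v_1,v_4], [v_2,v_3], [v_2,v_4], [v_3,v_4]
  2-simplices (6): [v_0,v_1,v_2], [v_0,v_1,v_4], [v_0,v_2,v_3], [v_0,v_3,v_4], [v_1,v_2,v_4], [v_2,v_3,v_4]

giving chain groups C_0 ≅ Z^5, C_1 ≅ Z^9, C_2 ≅ Z^6.

∂_1: C_1 → C_0 maps an edge to its endpoints' difference, ∂[p,q] = q − p.
As a 5×9 matrix over Z this has rank 4, with invariant factors (1,1,1,1).

The boundary map ∂_2: C_2 → C_1 maps a triangle to the signed sum of its edges. For instance
  ∂[v_2,v_3,v_4] = [v_3,v_4] − [v_2,v_4] + [v_2,v_3],
  ∂[v_0,v_1,v_4] = [v_1,v_4] − [v_0,v_4] + [v_0,v_1].
The 9×6 boundary matrix has rank 5 and Smith normal form diag(1,1,1,1,1).

Now H_k = ker ∂_k / im ∂_{k+1}, so:

  H_1: rank ker ∂_1 − rank ∂_2 = (9 − 4) − 5 = 0, and the invariant factors of ∂_2 are all 1, so H_1 = 0.

(K is a triangulation of the 2-sphere S^2.)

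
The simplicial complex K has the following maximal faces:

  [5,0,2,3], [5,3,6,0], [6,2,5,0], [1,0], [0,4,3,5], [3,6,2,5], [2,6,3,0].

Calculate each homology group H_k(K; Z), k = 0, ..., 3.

We work with the vertex ordering 0 < 1 < 2 < 3 < 4 < 5 < 6. The simplices of K, each written with vertices in increasing order, are:

  0-simplices (7): [0], [1], [2], [3], [4], [5], [6]
  1-simplices (14): [0,1], [0,2], [0,3], [0,4], [0,5], [0,6], [2,3], [2,5], [2,6], [3,4], [3,5], [3,6], [4,5], [5,6]
  2-simplices (13): [0,2,3], [0,2,5], [0,2,6], [0,3,4], [0,3,5], [0,3,6], [0,4,5], [0,5,6], [2,3,5], [2,3,6], [2,5,6], [3,4,5], [3,5,6]
  3-simplices (6): [0,2,3,5], [0,2,3,6], [0,2,5,6], [0,3,4,5], [0,3,5,6], [2,3,5,6]

so the chain groups are C_0 ≅ Z^7, C_1 ≅ Z^14, C_2 ≅ Z^13, C_3 ≅ Z^6.

Boundary ∂_1: C_1 → C_0 maps an edge to its endpoints' difference, ∂[p,q] = q − p. For instance
  ∂[5,6] = [6] − [5].
The 7×14 boundary matrix has rank 6 and Smith normal form diag(1,1,1,1,1,1).

∂_2: C_2 → C_1 sends each 2-simplex [p,q,r] to [q,r] − [p,r] + [p,q]. For instance
  ∂[2,3,5] = [3,5] − [2,5] + [2,3],
  ∂[0,3,6] = [3,6] − [0,6] + [0,3].
This gives a 14×13 integer matrix of rank 8; reducing to Smith normal form yields diagonal entries (1,1,1,1,1,1,1,1).

∂_3: C_3 → C_2 sends each 3-simplex σ to the alternating sum Σ_i (−1)^i (σ with its i-th vertex removed). For instance
  ∂[0,2,3,5] = [2,3,5] − [0,3,5] + [0,2,5] − [0,2,3],
  ∂[0,2,5,6] = [2,5,6] − [0,5,6] + [0,2,6] − [0,2,5].
The 13×6 boundary matrix has rank 5 and Smith normal form diag(1,1,1,1,1).

From H_k ≅ ker(∂_k) / im(∂_{k+1}) we obtain:

  H_0: rank C_0 − rank ∂_1 = 7 − 6 = 1, and the invariant factors of ∂_1 are all 1, so H_0 = Z.
  H_1: rank ker ∂_1 − rank ∂_2 = (14 − 6) − 8 = 0, and the invariant factors of ∂_2 are all 1, so H_1 = 0.
  H_2: rank ker ∂_2 − rank ∂_3 = (13 − 8) − 5 = 0, and the invariant factors of ∂_3 are all 1, so H_2 = 0.
  H_3: rank ker ∂_3 − rank ∂_4 = (6 − 5) − 0 = 1, and there is no ∂_4, so H_3 = Z.

H_0 ≅ Z,  H_1 = 0,  H_2 = 0,  H_3 ≅ Z.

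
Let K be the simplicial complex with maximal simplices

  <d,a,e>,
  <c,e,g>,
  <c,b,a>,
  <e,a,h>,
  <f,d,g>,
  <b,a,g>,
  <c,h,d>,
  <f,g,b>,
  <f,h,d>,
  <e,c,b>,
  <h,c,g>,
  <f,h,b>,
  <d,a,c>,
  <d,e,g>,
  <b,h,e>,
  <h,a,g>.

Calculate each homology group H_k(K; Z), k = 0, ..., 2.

Take the total order a < b < c < d < e < f < g < h on the vertex set. Then K (dimension 2) consists of the simplices:

  0-simplices (8): a, b, c, d, e, f, g, h
  1-simplices (24): ab, ac, ad, ae, ag, ah, bc, be, bf, bg, bh, cd, ce, cg, ch, de, df, dg, dh, eg, eh, fg, fh, gh
  2-simplices (16): abc, abg, acd, ade, aeh, agh, bce, beh, bfg, bfh, cdh, ceg, cgh, deg, dfg, dfh

giving chain groups C_0 ≅ Z^8, C_1 ≅ Z^24, C_2 ≅ Z^16.

The boundary map ∂_1: C_1 → C_0 is given by ∂[p,q] = [q] − [p].
This gives a 8×24 integer matrix of rank 7; reducing to Smith normal form yields diagonal entries (1,1,1,1,1,1,1).

The boundary map ∂_2: C_2 → C_1 acts by ∂[p,q,r] = [q,r] − [p,r] + [p,q]. For instance
  ∂bfh = fh − bh + bf,
  ∂cgh = gh − ch + cg.
The 24×16 boundary matrix has rank 15 and Smith normal form diag(1,1,1,1,1,1,1,1,1,1,1,1,1,1,1).

From H_k ≅ ker(∂_k) / im(∂_{k+1}) we obtain:

  H_0: rank C_0 − rank ∂_1 = 8 − 7 = 1, and the invariant factors of ∂_1 are all 1, so H_0 ≅ Z.
  H_1: rank ker ∂_1 − rank ∂_2 = (24 − 7) − 15 = 2, and the invariant factors of ∂_2 are all 1, so H_1 ≅ Z^2.
  H_2: rank ker ∂_2 − rank ∂_3 = (16 − 15) − 0 = 1, and there is no ∂_3, so H_2 ≅ Z.

H_0 = Z,  H_1 = Z^2,  H_2 = Z.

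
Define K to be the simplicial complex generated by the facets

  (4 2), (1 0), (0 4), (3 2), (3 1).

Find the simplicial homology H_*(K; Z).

Order the vertices as 0 < 1 < 2 < 3 < 4. Listing each simplex with vertices in this order, K has dimension 1 with simplices:

  0-simplices (5): [0], [1], [2], [3], [4]
  1-simplices (5): [0,1], [0,4], [1,3], [2,3], [2,4]

giving chain groups C_0 ≅ Z^5, C_1 ≅ Z^5.

∂_1: C_1 → C_0 sends each edge [p,q] (with p < q) to q − p. For instance
  ∂[1,3] = [3] − [1].
The resulting 5×5 matrix has rank 4, and its Smith normal form has invariant factors (1,1,1,1).

Reading off H_k = ker ∂_k / im ∂_{k+1}:

  H_0: rank C_0 − rank ∂_1 = 5 − 4 = 1, and the invariant factors of ∂_1 are all 1, so H_0 = Z.
  H_1: rank ker ∂_1 − rank ∂_2 = (5 − 4) − 0 = 1, and there is no ∂_2, so H_1 = Z.

(K is a triangulation of the circle S^1.)

H_0 ≅ Z,  H_1 ≅ Z.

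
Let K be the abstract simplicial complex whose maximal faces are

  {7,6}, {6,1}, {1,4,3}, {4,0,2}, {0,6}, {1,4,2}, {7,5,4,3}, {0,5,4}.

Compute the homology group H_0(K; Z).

Take the total order 0 < 1 < 2 < 3 < 4 < 5 < 6 < 7 on the vertex set. Then K (dimension 3) consists of the simplices:

  0-simplices (8): [0], [1], [2], [3], [4], [5], [6], [7]
  1-simplices (16): [0,2], [0,4], [0,5], [0,6], [1,2], [1,3], [1,4], [1,6], [2,4], [3,4], [3,5], [3,7], [4,5], [4,7], [5,7], [6,7]
  2-simplices (8): [0,2,4], [0,4,5], [1,2,4], [1,3,4], [3,4,5], [3,4,7], [3,5,7], [4,5,7]
  3-simplices (1): [3,4,5,7]

Hence C_0 ≅ Z^8, C_1 ≅ Z^16, C_2 ≅ Z^8, C_3 ≅ Z^1.

∂_1: C_1 → C_0 is given by ∂[p,q] = [q] − [p].
As a 8×16 matrix over Z this has rank 7, with invariant factors (1,1,1,1,1,1,1).

The boundary map ∂_2: C_2 → C_1 sends each 2-simplex [p,q,r] to [q,r] − [p,r] + [p,q]. For instance
  ∂[3,4,5] = [4,5] − [3,5] + [3,4],
  ∂[1,2,4] = [2,4] − [1,4] + [1,2].
The 16×8 boundary matrix has rank 7 and Smith normal form diag(1,1,1,1,1,1,1).

The boundary map ∂_3: C_3 → C_2 sends each 3-simplex σ to the alternating sum Σ_i (−1)^i (σ with its i-th vertex removed). For instance
  ∂[3,4,5,7] = [4,5,7] − [3,5,7] + [3,4,7] − [3,4,5].
The resulting 8×1 matrix has rank 1, and its Smith normal form has invariant factors (1).

Reading off H_k = ker ∂_k / im ∂_{k+1}:

  H_0: rank C_0 − rank ∂_1 = 8 − 7 = 1, and the invariant factors of ∂_1 are all 1, so H_0 = Z.

H_0 = Z.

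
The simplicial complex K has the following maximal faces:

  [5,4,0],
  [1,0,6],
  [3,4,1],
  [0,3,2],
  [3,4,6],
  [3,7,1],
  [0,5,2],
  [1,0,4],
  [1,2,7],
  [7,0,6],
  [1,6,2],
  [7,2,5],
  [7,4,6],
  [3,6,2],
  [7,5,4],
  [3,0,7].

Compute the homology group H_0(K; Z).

We work with the vertex ordering 0 < 1 < 2 < 3 < 4 < 5 < 6 < 7. The simplices of K, each written with vertices in increasing order, are:

  0-simplices (8): [0], [1], [2], [3], [4], [5], [6], [7]
  1-simplices (24): (24 of them)
  2-simplices (16): [0,1,4], [0,1,6], [0,2,3], [0,2,5], [0,3,7], [0,4,5], [0,6,7], [1,2,6], [1,2,7], [1,3,4], [1,3,7], [2,3,6], [2,5,7], [3,4,6], [4,5,7], [4,6,7]

Hence C_0 ≅ Z^8, C_1 ≅ Z^24, C_2 ≅ Z^16.

Boundary ∂_1: C_1 → C_0 sends each edge [p,q] (with p < q) to q − p. For instance
  ∂[3,4] = [4] − [3].
The 8×24 boundary matrix has rank 7 and Smith normal form diag(1,1,1,1,1,1,1).

Boundary ∂_2: C_2 → C_1 acts by ∂[p,q,r] = [q,r] − [p,r] + [p,q]. For instance
  ∂[0,4,5] = [4,5] − [0,5] + [0,4],
  ∂[0,6,7] = [6,7] − [0,7] + [0,6].
This gives a 24×16 integer matrix of rank 15; reducing to Smith normal form yields diagonal entries (1,1,1,1,1,1,1,1,1,1,1,1,1,1,1).

Computing H_k = (kernel of ∂_k) / (image of ∂_{k+1}):

  H_0: rank C_0 − rank ∂_1 = 8 − 7 = 1, and the invariant factors of ∂_1 are all 1, so H_0 = Z.

H_0 ≅ Z.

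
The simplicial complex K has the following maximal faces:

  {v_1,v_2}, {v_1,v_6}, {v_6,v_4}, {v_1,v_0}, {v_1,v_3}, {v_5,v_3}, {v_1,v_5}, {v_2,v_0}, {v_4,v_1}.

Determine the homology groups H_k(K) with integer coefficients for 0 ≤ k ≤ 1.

H_0 ≅ Z,  H_1 ≅ Z^3.

Fix the vertex order v_0 < v_1 < v_2 < v_3 < v_4 < v_5 < v_6 and write every simplex with vertices in increasing order. Then dim K = 1 and the simplices of K are:

  0-simplices (7): [v_0], [v_1], [v_2], [v_3], [v_4], [v_5], [v_6]
  1-simplices (9): [v_0,v_1], [v_0,v_2], [v_1,v_2], [v_1,v_3], [v_1,v_4], [v_1,v_5], [v_1,v_6], [v_3,v_5], [v_4,v_6]

so the chain groups are C_0 ≅ Z^7, C_1 ≅ Z^9.

The boundary map ∂_1: C_1 → C_0 sends each edge [p,q] (with p < q) to q − p.
As a 7×9 matrix over Z this has rank 6, with invariant factors (1,1,1,1,1,1).

From H_k ≅ ker(∂_k) / im(∂_{k+1}) we obtain:

  H_0: rank C_0 − rank ∂_1 = 7 − 6 = 1, and the invariant factors of ∂_1 are all 1, so H_0 = Z.
  H_1: rank ker ∂_1 − rank ∂_2 = (9 − 6) − 0 = 3, and there is no ∂_2, so H_1 = Z^3.

As a check, the Euler characteristic is 7 − 9 = -2, which agrees with 1 − 3 = -2.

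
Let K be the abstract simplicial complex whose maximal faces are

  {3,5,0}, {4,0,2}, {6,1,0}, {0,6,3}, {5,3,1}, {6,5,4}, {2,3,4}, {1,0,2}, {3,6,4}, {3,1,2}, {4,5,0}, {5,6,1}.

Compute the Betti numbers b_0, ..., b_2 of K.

We work with the vertex ordering 0 < 1 < 2 < 3 < 4 < 5 < 6. The simplices of K, each written with vertices in increasing order, are:

  0-simplices (7): [0], [1], [2], [3], [4], [5], [6]
  1-simplices (18): [0,1], [0,2], [0,3], [0,4], [0,5], [0,6], [1,2], [1,3], [1,5], [1,6], [2,3], [2,4], [3,4], [3,5], [3,6], [4,5], [4,6], [5,6]
  2-simplices (12): [0,1,2], [0,1,6], [0,2,4], [0,3,5], [0,3,6], [0,4,5], [1,2,3], [1,3,5], [1,5,6], [2,3,4], [3,4,6], [4,5,6]

giving chain groups C_0 ≅ Z^7, C_1 ≅ Z^18, C_2 ≅ Z^12.

∂_1: C_1 → C_0 sends each edge [p,q] (with p < q) to q − p. For instance
  ∂[0,6] = [6] − [0].
The resulting 7×18 matrix has rank 6, and its Smith normal form has invariant factors (1,1,1,1,1,1).

Boundary ∂_2: C_2 → C_1 sends each 2-simplex [p,q,r] to [q,r] − [p,r] + [p,q]. For instance
  ∂[0,3,5] = [3,5] − [0,5] + [0,3],
  ∂[0,1,6] = [1,6] − [0,6] + [0,1].
This gives a 18×12 integer matrix of rank 12; reducing to Smith normal form yields diagonal entries (1,1,1,1,1,1,1,1,1,1,1,2).

Reading off H_k = ker ∂_k / im ∂_{k+1}:

  H_0: rank C_0 − rank ∂_1 = 7 − 6 = 1, and the invariant factors of ∂_1 are all 1, so H_0 = Z.
  H_1: rank ker ∂_1 − rank ∂_2 = (18 − 6) − 12 = 0, and ∂_2 has invariant factor 2 > 1, so H_1 = Z/2.
  H_2: rank ker ∂_2 − rank ∂_3 = (12 − 12) − 0 = 0, and there is no ∂_3, so H_2 = 0.

As a check, the Euler characteristic is 7 − 18 + 12 = 1, which agrees with 1 − 0 + 0 = 1.

Hence the Betti numbers are b_0 = 1, b_1 = 0, b_2 = 0.

b_0 = 1, b_1 = 0, b_2 = 0.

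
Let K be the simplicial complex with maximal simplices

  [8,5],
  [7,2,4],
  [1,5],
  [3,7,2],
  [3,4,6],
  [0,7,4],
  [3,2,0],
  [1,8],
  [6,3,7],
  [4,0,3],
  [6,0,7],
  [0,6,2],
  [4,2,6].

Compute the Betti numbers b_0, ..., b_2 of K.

b_0 = 2, b_1 = 1, b_2 = 0.

Fix the vertex order 0 < 1 < 2 < 3 < 4 < 5 < 6 < 7 < 8 and write every simplex with vertices in increasing order. Then dim K = 2 and the simplices of K are:

  0-simplices (9): [0], [1], [2], [3], [4], [5], [6], [7], [8]
  1-simplices (18): [0,2], [0,3], [0,4], [0,6], [0,7], [1,5], [1,8], [2,3], [2,4], [2,6], [2,7], [3,4], [3,6], [3,7], [4,6], [4,7], [5,8], [6,7]
  2-simplices (10): [0,2,3], [0,2,6], [0,3,4], [0,4,7], [0,6,7], [2,3,7], [2,4,6], [2,4,7], [3,4,6], [3,6,7]

Hence C_0 ≅ Z^9, C_1 ≅ Z^18, C_2 ≅ Z^10.

Boundary ∂_1: C_1 → C_0 sends each edge [p,q] (with p < q) to q − p.
The 9×18 boundary matrix has rank 7 and Smith normal form diag(1,1,1,1,1,1,1).

The boundary map ∂_2: C_2 → C_1 maps a triangle to the signed sum of its edges. For instance
  ∂[2,4,6] = [4,6] − [2,6] + [2,4],
  ∂[2,3,7] = [3,7] − [2,7] + [2,3].
The resulting 18×10 matrix has rank 10, and its Smith normal form has invariant factors (1,1,1,1,1,1,1,1,1,2).

Computing H_k = (kernel of ∂_k) / (image of ∂_{k+1}):

  H_0: rank C_0 − rank ∂_1 = 9 − 7 = 2, and the invariant factors of ∂_1 are all 1, so H_0 = Z^2.
  H_1: rank ker ∂_1 − rank ∂_2 = (18 − 7) − 10 = 1, and ∂_2 has invariant factor 2 > 1, so H_1 = Z × Z/2.
  H_2: rank ker ∂_2 − rank ∂_3 = (10 − 10) − 0 = 0, and there is no ∂_3, so H_2 = 0.

As a check, the Euler characteristic is 9 − 18 + 10 = 1, which agrees with 2 − 1 + 0 = 1.

Hence the Betti numbers are b_0 = 2, b_1 = 1, b_2 = 0.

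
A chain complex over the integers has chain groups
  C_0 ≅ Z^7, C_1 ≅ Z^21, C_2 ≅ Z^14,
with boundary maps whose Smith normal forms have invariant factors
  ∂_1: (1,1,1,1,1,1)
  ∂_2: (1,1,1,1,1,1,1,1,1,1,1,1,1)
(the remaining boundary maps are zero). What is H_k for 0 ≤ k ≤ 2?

H_0 ≅ Z,  H_1 ≅ Z^2,  H_2 ≅ Z.

H_0: b_0 = 7 − 0 − 6 = 1; torsion from ∂_1 factors > 1: none. So H_0 ≅ Z.
H_1: b_1 = 21 − 6 − 13 = 2; torsion from ∂_2 factors > 1: none. So H_1 ≅ Z^2.
H_2: b_2 = 14 − 13 − 0 = 1; torsion from ∂_3 factors > 1: none. So H_2 ≅ Z.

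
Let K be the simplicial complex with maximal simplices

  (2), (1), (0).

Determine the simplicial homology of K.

Fix the vertex order 0 < 1 < 2 and write every simplex with vertices in increasing order. Then dim K = 0 and the simplices of K are:

  0-simplices (3): [0], [1], [2]

giving chain groups C_0 ≅ Z^3.

Reading off H_k = ker ∂_k / im ∂_{k+1}:

  H_0: rank C_0 − rank ∂_1 = 3 − 0 = 3, and there is no ∂_1, so H_0 = Z^3.

H_0 ≅ Z^3.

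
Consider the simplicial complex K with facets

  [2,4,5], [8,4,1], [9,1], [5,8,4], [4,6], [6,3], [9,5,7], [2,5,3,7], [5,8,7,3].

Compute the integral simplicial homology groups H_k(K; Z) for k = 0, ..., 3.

H_0 ≅ Z,  H_1 ≅ Z^2,  H_2 = 0,  H_3 = 0.

Take the total order 1 < 2 < 3 < 4 < 5 < 6 < 7 < 8 < 9 on the vertex set. Then K (dimension 3) consists of the simplices:

  0-simplices (9): [1], [2], [3], [4], [5], [6], [7], [8], [9]
  1-simplices (19): [1,4], [1,8], [1,9], [2,3], [2,4], [2,5], [2,7], [3,5], [3,6], [3,7], [3,8], [4,5], [4,6], [4,8], [5,7], [5,8], [5,9], [7,8], [7,9]
  2-simplices (11): [1,4,8], [2,3,5], [2,3,7], [2,4,5], [2,5,7], [3,5,7], [3,5,8], [3,7,8], [4,5,8], [5,7,8], [5,7,9]
  3-simplices (2): [2,3,5,7], [3,5,7,8]

giving chain groups C_0 ≅ Z^9, C_1 ≅ Z^19, C_2 ≅ Z^11, C_3 ≅ Z^2.

The boundary map ∂_1: C_1 → C_0 maps an edge to its endpoints' difference, ∂[p,q] = q − p. For instance
  ∂[2,4] = [4] − [2].
The 9×19 boundary matrix has rank 8 and Smith normal form diag(1,1,1,1,1,1,1,1).

Boundary ∂_2: C_2 → C_1 maps a triangle to the signed sum of its edges. For instance
  ∂[3,5,7] = [5,7] − [3,7] + [3,5],
  ∂[4,5,8] = [5,8] − [4,8] + [4,5].
As a 19×11 matrix over Z this has rank 9, with invariant factors (1,1,1,1,1,1,1,1,1).

The boundary map ∂_3: C_3 → C_2 sends each 3-simplex σ to the alternating sum Σ_i (−1)^i (σ with its i-th vertex removed). For instance
  ∂[3,5,7,8] = [5,7,8] − [3,7,8] + [3,5,8] − [3,5,7],
  ∂[2,3,5,7] = [3,5,7] − [2,5,7] + [2,3,7] − [2,3,5].
As a 11×2 matrix over Z this has rank 2, with invariant factors (1,1).

Computing H_k = (kernel of ∂_k) / (image of ∂_{k+1}):

  H_0: rank C_0 − rank ∂_1 = 9 − 8 = 1, and the invariant factors of ∂_1 are all 1, so H_0 = Z.
  H_1: rank ker ∂_1 − rank ∂_2 = (19 − 8) − 9 = 2, and the invariant factors of ∂_2 are all 1, so H_1 = Z^2.
  H_2: rank ker ∂_2 − rank ∂_3 = (11 − 9) − 2 = 0, and the invariant factors of ∂_3 are all 1, so H_2 = 0.
  H_3: rank ker ∂_3 − rank ∂_4 = (2 − 2) − 0 = 0, and there is no ∂_4, so H_3 = 0.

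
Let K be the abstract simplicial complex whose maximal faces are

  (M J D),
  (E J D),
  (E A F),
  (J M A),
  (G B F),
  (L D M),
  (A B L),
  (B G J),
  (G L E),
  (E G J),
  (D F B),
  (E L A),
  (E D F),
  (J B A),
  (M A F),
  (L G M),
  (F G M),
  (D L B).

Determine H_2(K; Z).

H_2 = Z.

Order the vertices as A < B < D < E < F < G < J < L < M. Listing each simplex with vertices in this order, K has dimension 2 with simplices:

  0-simplices (9): A, B, D, E, F, G, J, L, M
  1-simplices (27): AB, AE, AF, AJ, AL, AM, BD, BF, BG, BJ, BL, DE, DF, DJ, DL, DM, EF, EG, EJ, EL, FG, FM, GJ, GL, GM, JM, LM
  2-simplices (18): ABJ, ABL, AEF, AEL, AFM, AJM, BDF, BDL, BFG, BGJ, DEF, DEJ, DJM, DLM, EGJ, EGL, FGM, GLM

so the chain groups are C_0 ≅ Z^9, C_1 ≅ Z^27, C_2 ≅ Z^18.

Boundary ∂_1: C_1 → C_0 maps an edge to its endpoints' difference, ∂[p,q] = q − p.
As a 9×27 matrix over Z this has rank 8, with invariant factors (1,1,1,1,1,1,1,1).

∂_2: C_2 → C_1 acts by ∂[p,q,r] = [q,r] − [p,r] + [p,q]. For instance
  ∂EGL = GL − EL + EG,
  ∂BFG = FG − BG + BF.
The 27×18 boundary matrix has rank 17 and Smith normal form diag(1,1,1,1,1,1,1,1,1,1,1,1,1,1,1,1,1).

Now H_k = ker ∂_k / im ∂_{k+1}, so:

  H_2: rank ker ∂_2 − rank ∂_3 = (18 − 17) − 0 = 1, and there is no ∂_3, so H_2 ≅ Z.

(K is a triangulation of the torus T^2.)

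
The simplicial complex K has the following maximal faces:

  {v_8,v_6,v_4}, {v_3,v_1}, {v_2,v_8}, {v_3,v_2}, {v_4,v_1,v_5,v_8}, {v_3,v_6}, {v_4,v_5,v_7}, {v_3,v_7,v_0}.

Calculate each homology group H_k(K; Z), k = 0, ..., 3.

K has 9 vertices, 17 edges, 7 triangles, 1 3-simplex.
rank ∂_0 = 0, rank ∂_1 = 8 ⇒ b_0 = 9 − 0 − 8 = 1; all invariant factors of ∂_1 are 1 so no torsion. So H_0 ≅ Z.
rank ∂_1 = 8, rank ∂_2 = 6 ⇒ b_1 = 17 − 8 − 6 = 3; all invariant factors of ∂_2 are 1 so no torsion. So H_1 ≅ Z^3.
rank ∂_2 = 6, rank ∂_3 = 1 ⇒ b_2 = 7 − 6 − 1 = 0; all invariant factors of ∂_3 are 1 so no torsion. So H_2 ≅ 0.
rank ∂_3 = 1, rank ∂_4 = 0 ⇒ b_3 = 1 − 1 − 0 = 0. So H_3 ≅ 0.

H_0 ≅ Z,  H_1 ≅ Z^3,  H_2 = 0,  H_3 = 0.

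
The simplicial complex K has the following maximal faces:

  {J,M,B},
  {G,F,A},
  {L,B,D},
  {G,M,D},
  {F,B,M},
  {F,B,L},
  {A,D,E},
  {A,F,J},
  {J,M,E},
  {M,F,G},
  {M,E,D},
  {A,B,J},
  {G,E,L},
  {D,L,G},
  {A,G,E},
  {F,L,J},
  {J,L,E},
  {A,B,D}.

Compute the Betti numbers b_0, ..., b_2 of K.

K has 9 vertices, 27 edges, 18 triangles.
rank ∂_0 = 0, rank ∂_1 = 8 ⇒ b_0 = 9 − 0 − 8 = 1; all invariant factors of ∂_1 are 1 so no torsion. So H_0 = Z.
rank ∂_1 = 8, rank ∂_2 = 18 ⇒ b_1 = 27 − 8 − 18 = 1; ∂_2 has invariant factor(s) [2] giving torsion. So H_1 = Z × Z/2.
rank ∂_2 = 18, rank ∂_3 = 0 ⇒ b_2 = 18 − 18 − 0 = 0. So H_2 = 0.

b_0 = 1, b_1 = 1, b_2 = 0.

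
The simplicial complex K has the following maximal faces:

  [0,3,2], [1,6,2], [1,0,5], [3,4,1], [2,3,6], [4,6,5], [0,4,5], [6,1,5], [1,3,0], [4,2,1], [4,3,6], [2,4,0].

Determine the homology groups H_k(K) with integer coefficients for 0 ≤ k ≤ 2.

H_0 = Z,  H_1 = Z_2,  H_2 = 0.

Order the vertices as 0 < 1 < 2 < 3 < 4 < 5 < 6. Listing each simplex with vertices in this order, K has dimension 2 with simplices:

  0-simplices (7): [0], [1], [2], [3], [4], [5], [6]
  1-simplices (18): [0,1], [0,2], [0,3], [0,4], [0,5], [1,2], [1,3], [1,4], [1,5], [1,6], [2,3], [2,4], [2,6], [3,4], [3,6], [4,5], [4,6], [5,6]
  2-simplices (12): [0,1,3], [0,1,5], [0,2,3], [0,2,4], [0,4,5], [1,2,4], [1,2,6], [1,3,4], [1,5,6], [2,3,6], [3,4,6], [4,5,6]

giving chain groups C_0 ≅ Z^7, C_1 ≅ Z^18, C_2 ≅ Z^12.

The boundary map ∂_1: C_1 → C_0 maps an edge to its endpoints' difference, ∂[p,q] = q − p. For instance
  ∂[3,6] = [6] − [3].
The 7×18 boundary matrix has rank 6 and Smith normal form diag(1,1,1,1,1,1).

Boundary ∂_2: C_2 → C_1 maps a triangle to the signed sum of its edges. For instance
  ∂[3,4,6] = [4,6] − [3,6] + [3,4],
  ∂[4,5,6] = [5,6] − [4,6] + [4,5].
As a 18×12 matrix over Z this has rank 12, with invariant factors (1,1,1,1,1,1,1,1,1,1,1,2).

Reading off H_k = ker ∂_k / im ∂_{k+1}:

  H_0: rank C_0 − rank ∂_1 = 7 − 6 = 1, and the invariant factors of ∂_1 are all 1, so H_0 = Z.
  H_1: rank ker ∂_1 − rank ∂_2 = (18 − 6) − 12 = 0, and ∂_2 has invariant factor 2 > 1, so H_1 = Z_2.
  H_2: rank ker ∂_2 − rank ∂_3 = (12 − 12) − 0 = 0, and there is no ∂_3, so H_2 = 0.

As a check, the Euler characteristic is 7 − 18 + 12 = 1, which agrees with 1 − 0 + 0 = 1.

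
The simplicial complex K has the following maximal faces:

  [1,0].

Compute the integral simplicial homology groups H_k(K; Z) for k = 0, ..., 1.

Fix the vertex order 0 < 1 and write every simplex with vertices in increasing order. Then dim K = 1 and the simplices of K are:

  0-simplices (2): [0], [1]
  1-simplices (1): [0,1]

so the chain groups are C_0 ≅ Z^2, C_1 ≅ Z^1.

The boundary map ∂_1: C_1 → C_0 maps an edge to its endpoints' difference, ∂[p,q] = q − p. For instance
  ∂[0,1] = [1] − [0].
The 2×1 boundary matrix has rank 1 and Smith normal form diag(1).

Reading off H_k = ker ∂_k / im ∂_{k+1}:

  H_0: rank C_0 − rank ∂_1 = 2 − 1 = 1, and the invariant factors of ∂_1 are all 1, so H_0 ≅ Z.
  H_1: rank ker ∂_1 − rank ∂_2 = (1 − 1) − 0 = 0, and there is no ∂_2, so H_1 ≅ 0.

As a check, the Euler characteristic is 2 − 1 = 1, which agrees with 1 − 0 = 1.

H_0 ≅ Z,  H_1 = 0.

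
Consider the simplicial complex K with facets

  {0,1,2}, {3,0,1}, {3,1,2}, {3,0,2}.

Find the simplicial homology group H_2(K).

Fix the vertex order 0 < 1 < 2 < 3 and write every simplex with vertices in increasing order. Then dim K = 2 and the simplices of K are:

  0-simplices (4): [0], [1], [2], [3]
  1-simplices (6): [0,1], [0,2], [0,3], [1,2], [1,3], [2,3]
  2-simplices (4): [0,1,2], [0,1,3], [0,2,3], [1,2,3]

so the chain groups are C_0 ≅ Z^4, C_1 ≅ Z^6, C_2 ≅ Z^4.

Boundary ∂_1: C_1 → C_0 maps an edge to its endpoints' difference, ∂[p,q] = q − p.
This gives a 4×6 integer matrix of rank 3; reducing to Smith normal form yields diagonal entries (1,1,1).

The boundary map ∂_2: C_2 → C_1 sends each 2-simplex [p,q,r] to [q,r] − [p,r] + [p,q]. For instance
  ∂[0,1,3] = [1,3] − [0,3] + [0,1],
  ∂[0,1,2] = [1,2] − [0,2] + [0,1].
The 6×4 boundary matrix has rank 3 and Smith normal form diag(1,1,1).

Now H_k = ker ∂_k / im ∂_{k+1}, so:

  H_2: rank ker ∂_2 − rank ∂_3 = (4 − 3) − 0 = 1, and there is no ∂_3, so H_2 = Z.

H_2 ≅ Z.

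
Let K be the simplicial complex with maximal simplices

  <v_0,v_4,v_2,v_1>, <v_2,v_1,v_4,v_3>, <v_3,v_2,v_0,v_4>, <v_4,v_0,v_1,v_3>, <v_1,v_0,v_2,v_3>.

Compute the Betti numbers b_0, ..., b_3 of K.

Take the total order v_0 < v_1 < v_2 < v_3 < v_4 on the vertex set. Then K (dimension 3) consists of the simplices:

  0-simplices (5): [v_0], [v_1], [v_2], [v_3], [v_4]
  1-simplices (10): [v_0,v_1], [v_0,v_2], [v_0,v_3], [v_0,v_4], [v_1,v_2], [v_1,v_3], [v_1,v_4], [v_2,v_3], [v_2,v_4], [v_3,v_4]
  2-simplices (10): [v_0,v_1,v_2], [v_0,v_1,v_3], [v_0,v_1,v_4], [v_0,v_2,v_3], [v_0,v_2,v_4], [v_0,v_3,v_4], [v_1,v_2,v_3], [v_1,v_2,v_4], [v_1,v_3,v_4], [v_2,v_3,v_4]
  3-simplices (5): [v_0,v_1,v_2,v_3], [v_0,v_1,v_2,v_4], [v_0,v_1,v_3,v_4], [v_0,v_2,v_3,v_4], [v_1,v_2,v_3,v_4]

Hence C_0 ≅ Z^5, C_1 ≅ Z^10, C_2 ≅ Z^10, C_3 ≅ Z^5.

∂_1: C_1 → C_0 maps an edge to its endpoints' difference, ∂[p,q] = q − p. For instance
  ∂[v_1,v_4] = [v_4] − [v_1].
This gives a 5×10 integer matrix of rank 4; reducing to Smith normal form yields diagonal entries (1,1,1,1).

The boundary map ∂_2: C_2 → C_1 acts by ∂[p,q,r] = [q,r] − [p,r] + [p,q]. For instance
  ∂[v_0,v_3,v_4] = [v_3,v_4] − [v_0,v_4] + [v_0,v_3],
  ∂[v_1,v_2,v_4] = [v_2,v_4] − [v_1,v_4] + [v_1,v_2].
The 10×10 boundary matrix has rank 6 and Smith normal form diag(1,1,1,1,1,1).

∂_3: C_3 → C_2 sends each 3-simplex σ to the alternating sum Σ_i (−1)^i (σ with its i-th vertex removed). For instance
  ∂[v_0,v_1,v_3,v_4] = [v_1,v_3,v_4] − [v_0,v_3,v_4] + [v_0,v_1,v_4] − [v_0,v_1,v_3],
  ∂[v_0,v_1,v_2,v_3] = [v_1,v_2,v_3] − [v_0,v_2,v_3] + [v_0,v_1,v_3] − [v_0,v_1,v_2].
The 10×5 boundary matrix has rank 4 and Smith normal form diag(1,1,1,1).

Now H_k = ker ∂_k / im ∂_{k+1}, so:

  H_0: rank C_0 − rank ∂_1 = 5 − 4 = 1, and the invariant factors of ∂_1 are all 1, so H_0 = Z.
  H_1: rank ker ∂_1 − rank ∂_2 = (10 − 4) − 6 = 0, and the invariant factors of ∂_2 are all 1, so H_1 = 0.
  H_2: rank ker ∂_2 − rank ∂_3 = (10 − 6) − 4 = 0, and the invariant factors of ∂_3 are all 1, so H_2 = 0.
  H_3: rank ker ∂_3 − rank ∂_4 = (5 − 4) − 0 = 1, and there is no ∂_4, so H_3 = Z.

Hence the Betti numbers are b_0 = 1, b_1 = 0, b_2 = 0, b_3 = 1.

b_0 = 1, b_1 = 0, b_2 = 0, b_3 = 1.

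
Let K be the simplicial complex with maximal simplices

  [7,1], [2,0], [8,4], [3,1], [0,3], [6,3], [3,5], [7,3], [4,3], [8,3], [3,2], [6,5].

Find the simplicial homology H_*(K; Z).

Order the vertices as 0 < 1 < 2 < 3 < 4 < 5 < 6 < 7 < 8. Listing each simplex with vertices in this order, K has dimension 1 with simplices:

  0-simplices (9): [0], [1], [2], [3], [4], [5], [6], [7], [8]
  1-simplices (12): [0,2], [0,3], [1,3], [1,7], [2,3], [3,4], [3,5], [3,6], [3,7], [3,8], [4,8], [5,6]

Hence C_0 ≅ Z^9, C_1 ≅ Z^12.

Boundary ∂_1: C_1 → C_0 sends each edge [p,q] (with p < q) to q − p.
The 9×12 boundary matrix has rank 8 and Smith normal form diag(1,1,1,1,1,1,1,1).

Now H_k = ker ∂_k / im ∂_{k+1}, so:

  H_0: rank C_0 − rank ∂_1 = 9 − 8 = 1, and the invariant factors of ∂_1 are all 1, so H_0 ≅ Z.
  H_1: rank ker ∂_1 − rank ∂_2 = (12 − 8) − 0 = 4, and there is no ∂_2, so H_1 ≅ Z^4.

As a check, the Euler characteristic is 9 − 12 = -3, which agrees with 1 − 4 = -3.

H_0 = Z,  H_1 = Z^4.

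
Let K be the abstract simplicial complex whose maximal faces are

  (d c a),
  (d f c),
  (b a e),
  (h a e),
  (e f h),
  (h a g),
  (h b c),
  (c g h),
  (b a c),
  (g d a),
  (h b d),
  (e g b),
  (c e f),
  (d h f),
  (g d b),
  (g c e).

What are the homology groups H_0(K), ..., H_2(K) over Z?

H_0 = Z,  H_1 = Z^2,  H_2 = Z.

Take the total order a < b < c < d < e < f < g < h on the vertex set. Then K (dimension 2) consists of the simplices:

  0-simplices (8): a, b, c, d, e, f, g, h
  1-simplices (24): ab, ac, ad, ae, ag, ah, bc, bd, be, bg, bh, cd, ce, cf, cg, ch, df, dg, dh, ef, eg, eh, fh, gh
  2-simplices (16): abc, abe, acd, adg, aeh, agh, bch, bdg, bdh, beg, cdf, cef, ceg, cgh, dfh, efh

Hence C_0 ≅ Z^8, C_1 ≅ Z^24, C_2 ≅ Z^16.

Boundary ∂_1: C_1 → C_0 is given by ∂[p,q] = [q] − [p]. For instance
  ∂cd = d − c.
The resulting 8×24 matrix has rank 7, and its Smith normal form has invariant factors (1,1,1,1,1,1,1).

Boundary ∂_2: C_2 → C_1 maps a triangle to the signed sum of its edges. For instance
  ∂bch = ch − bh + bc,
  ∂bdg = dg − bg + bd.
The resulting 24×16 matrix has rank 15, and its Smith normal form has invariant factors (1,1,1,1,1,1,1,1,1,1,1,1,1,1,1).

Computing H_k = (kernel of ∂_k) / (image of ∂_{k+1}):

  H_0: rank C_0 − rank ∂_1 = 8 − 7 = 1, and the invariant factors of ∂_1 are all 1, so H_0 = Z.
  H_1: rank ker ∂_1 − rank ∂_2 = (24 − 7) − 15 = 2, and the invariant factors of ∂_2 are all 1, so H_1 = Z^2.
  H_2: rank ker ∂_2 − rank ∂_3 = (16 − 15) − 0 = 1, and there is no ∂_3, so H_2 = Z.

As a check, the Euler characteristic is 8 − 24 + 16 = 0, which agrees with 1 − 2 + 1 = 0.
(K is a triangulation of the torus T^2.)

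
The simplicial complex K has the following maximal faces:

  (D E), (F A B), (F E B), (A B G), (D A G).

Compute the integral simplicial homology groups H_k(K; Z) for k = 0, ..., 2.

We work with the vertex ordering A < B < D < E < F < G. The simplices of K, each written with vertices in increasing order, are:

  0-simplices (6): A, B, D, E, F, G
  1-simplices (10): AB, AD, AF, AG, BE, BF, BG, DE, DG, EF
  2-simplices (4): ABF, ABG, ADG, BEF

Hence C_0 ≅ Z^6, C_1 ≅ Z^10, C_2 ≅ Z^4.

∂_1: C_1 → C_0 sends each edge [p,q] (with p < q) to q − p.
As a 6×10 matrix over Z this has rank 5, with invariant factors (1,1,1,1,1).

The boundary map ∂_2: C_2 → C_1 sends each 2-simplex [p,q,r] to [q,r] − [p,r] + [p,q]. For instance
  ∂ABF = BF − AF + AB,
  ∂ABG = BG − AG + AB.
The 10×4 boundary matrix has rank 4 and Smith normal form diag(1,1,1,1).

Reading off H_k = ker ∂_k / im ∂_{k+1}:

  H_0: rank C_0 − rank ∂_1 = 6 − 5 = 1, and the invariant factors of ∂_1 are all 1, so H_0 = Z.
  H_1: rank ker ∂_1 − rank ∂_2 = (10 − 5) − 4 = 1, and the invariant factors of ∂_2 are all 1, so H_1 = Z.
  H_2: rank ker ∂_2 − rank ∂_3 = (4 − 4) − 0 = 0, and there is no ∂_3, so H_2 = 0.

As a check, the Euler characteristic is 6 − 10 + 4 = 0, which agrees with 1 − 1 + 0 = 0.

H_0 = Z,  H_1 = Z,  H_2 = 0.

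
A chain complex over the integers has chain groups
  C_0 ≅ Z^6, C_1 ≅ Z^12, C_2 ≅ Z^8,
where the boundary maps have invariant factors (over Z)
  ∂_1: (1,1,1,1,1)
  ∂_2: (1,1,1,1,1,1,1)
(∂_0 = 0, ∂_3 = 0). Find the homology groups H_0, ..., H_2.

H_0: b_0 = 6 − 0 − 5 = 1; torsion from ∂_1 factors > 1: none. So H_0 = Z.
H_1: b_1 = 12 − 5 − 7 = 0; torsion from ∂_2 factors > 1: none. So H_1 = 0.
H_2: b_2 = 8 − 7 − 0 = 1; torsion from ∂_3 factors > 1: none. So H_2 = Z.

H_0 = Z,  H_1 = 0,  H_2 = Z.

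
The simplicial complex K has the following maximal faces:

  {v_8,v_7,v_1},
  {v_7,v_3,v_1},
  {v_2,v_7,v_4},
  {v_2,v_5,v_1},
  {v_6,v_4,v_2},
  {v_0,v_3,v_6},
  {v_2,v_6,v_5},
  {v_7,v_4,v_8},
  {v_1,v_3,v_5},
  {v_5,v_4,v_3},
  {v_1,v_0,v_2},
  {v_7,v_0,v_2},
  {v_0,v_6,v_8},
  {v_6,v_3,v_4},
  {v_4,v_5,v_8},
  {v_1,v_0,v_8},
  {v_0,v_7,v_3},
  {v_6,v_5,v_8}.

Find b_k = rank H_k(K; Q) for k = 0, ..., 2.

Take the total order v_0 < v_1 < v_2 < v_3 < v_4 < v_5 < v_6 < v_7 < v_8 on the vertex set. Then K (dimension 2) consists of the simplices:

  0-simplices (9): [v_0], [v_1], [v_2], [v_3], [v_4], [v_5], [v_6], [v_7], [v_8]
  1-simplices (27): (27 of them)
  2-simplices (18): (18 of them)

Hence C_0 ≅ Z^9, C_1 ≅ Z^27, C_2 ≅ Z^18.

The boundary map ∂_1: C_1 → C_0 maps an edge to its endpoints' difference, ∂[p,q] = q − p.
This gives a 9×27 integer matrix of rank 8; reducing to Smith normal form yields diagonal entries (1,1,1,1,1,1,1,1).

The boundary map ∂_2: C_2 → C_1 acts by ∂[p,q,r] = [q,r] − [p,r] + [p,q]. For instance
  ∂[v_0,v_3,v_6] = [v_3,v_6] − [v_0,v_6] + [v_0,v_3],
  ∂[v_0,v_1,v_8] = [v_1,v_8] − [v_0,v_8] + [v_0,v_1].
As a 27×18 matrix over Z this has rank 18, with invariant factors (1,1,1,1,1,1,1,1,1,1,1,1,1,1,1,1,1,2).

Computing H_k = (kernel of ∂_k) / (image of ∂_{k+1}):

  H_0: rank C_0 − rank ∂_1 = 9 − 8 = 1, and the invariant factors of ∂_1 are all 1, so H_0 ≅ Z.
  H_1: rank ker ∂_1 − rank ∂_2 = (27 − 8) − 18 = 1, and ∂_2 has invariant factor 2 > 1, so H_1 ≅ Z ⊕ Z/2.
  H_2: rank ker ∂_2 − rank ∂_3 = (18 − 18) − 0 = 0, and there is no ∂_3, so H_2 ≅ 0.

(K is a triangulation of the Klein bottle.)

Hence the Betti numbers are b_0 = 1, b_1 = 1, b_2 = 0.

b_0 = 1, b_1 = 1, b_2 = 0.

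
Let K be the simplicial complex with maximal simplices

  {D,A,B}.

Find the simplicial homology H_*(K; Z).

Take the total order A < B < D on the vertex set. Then K (dimension 2) consists of the simplices:

  0-simplices (3): A, B, D
  1-simplices (3): AB, AD, BD
  2-simplices (1): ABD

giving chain groups C_0 ≅ Z^3, C_1 ≅ Z^3, C_2 ≅ Z^1.

Boundary ∂_1: C_1 → C_0 maps an edge to its endpoints' difference, ∂[p,q] = q − p. For instance
  ∂AD = D − A.
This gives a 3×3 integer matrix of rank 2; reducing to Smith normal form yields diagonal entries (1,1).

Boundary ∂_2: C_2 → C_1 sends each 2-simplex [p,q,r] to [q,r] − [p,r] + [p,q]. For instance
  ∂ABD = BD − AD + AB.
This gives a 3×1 integer matrix of rank 1; reducing to Smith normal form yields diagonal entries (1).

Reading off H_k = ker ∂_k / im ∂_{k+1}:

  H_0: rank C_0 − rank ∂_1 = 3 − 2 = 1, and the invariant factors of ∂_1 are all 1, so H_0 = Z.
  H_1: rank ker ∂_1 − rank ∂_2 = (3 − 2) − 1 = 0, and the invariant factors of ∂_2 are all 1, so H_1 = 0.
  H_2: rank ker ∂_2 − rank ∂_3 = (1 − 1) − 0 = 0, and there is no ∂_3, so H_2 = 0.

As a check, the Euler characteristic is 3 − 3 + 1 = 1, which agrees with 1 − 0 + 0 = 1.

H_0 ≅ Z,  H_1 = 0,  H_2 = 0.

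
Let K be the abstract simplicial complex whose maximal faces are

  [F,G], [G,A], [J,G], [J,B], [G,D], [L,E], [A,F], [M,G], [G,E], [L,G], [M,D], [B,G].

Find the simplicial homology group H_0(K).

H_0 = Z.

Take the total order A < B < D < E < F < G < J < L < M on the vertex set. Then K (dimension 1) consists of the simplices:

  0-simplices (9): A, B, D, E, F, G, J, L, M
  1-simplices (12): AF, AG, BG, BJ, DG, DM, EG, EL, FG, GJ, GL, GM

so the chain groups are C_0 ≅ Z^9, C_1 ≅ Z^12.

The boundary map ∂_1: C_1 → C_0 maps an edge to its endpoints' difference, ∂[p,q] = q − p.
As a 9×12 matrix over Z this has rank 8, with invariant factors (1,1,1,1,1,1,1,1).

Computing H_k = (kernel of ∂_k) / (image of ∂_{k+1}):

  H_0: rank C_0 − rank ∂_1 = 9 − 8 = 1, and the invariant factors of ∂_1 are all 1, so H_0 ≅ Z.

(K is a triangulation of a wedge of 4 circles.)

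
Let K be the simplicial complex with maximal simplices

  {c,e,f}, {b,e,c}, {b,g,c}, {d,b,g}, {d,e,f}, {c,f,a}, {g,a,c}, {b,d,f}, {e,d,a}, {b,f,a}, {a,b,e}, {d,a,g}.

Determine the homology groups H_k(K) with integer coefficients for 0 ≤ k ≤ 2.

K has 7 vertices, 18 edges, 12 triangles.
rank ∂_0 = 0, rank ∂_1 = 6 ⇒ b_0 = 7 − 0 − 6 = 1; all invariant factors of ∂_1 are 1 so no torsion. So H_0 = Z.
rank ∂_1 = 6, rank ∂_2 = 12 ⇒ b_1 = 18 − 6 − 12 = 0; ∂_2 has invariant factor(s) [2] giving torsion. So H_1 = Z/2.
rank ∂_2 = 12, rank ∂_3 = 0 ⇒ b_2 = 12 − 12 − 0 = 0. So H_2 = 0.

H_0 ≅ Z,  H_1 ≅ Z/2,  H_2 = 0.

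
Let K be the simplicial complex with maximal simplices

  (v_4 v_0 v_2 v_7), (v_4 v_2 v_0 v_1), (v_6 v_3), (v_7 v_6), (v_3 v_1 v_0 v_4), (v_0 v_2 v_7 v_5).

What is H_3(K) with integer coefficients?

K has 8 vertices, 17 edges, 13 triangles, 4 3-simplices.
rank ∂_3 = 4, rank ∂_4 = 0 ⇒ b_3 = 4 − 4 − 0 = 0. So H_3 ≅ 0.

H_3 = 0.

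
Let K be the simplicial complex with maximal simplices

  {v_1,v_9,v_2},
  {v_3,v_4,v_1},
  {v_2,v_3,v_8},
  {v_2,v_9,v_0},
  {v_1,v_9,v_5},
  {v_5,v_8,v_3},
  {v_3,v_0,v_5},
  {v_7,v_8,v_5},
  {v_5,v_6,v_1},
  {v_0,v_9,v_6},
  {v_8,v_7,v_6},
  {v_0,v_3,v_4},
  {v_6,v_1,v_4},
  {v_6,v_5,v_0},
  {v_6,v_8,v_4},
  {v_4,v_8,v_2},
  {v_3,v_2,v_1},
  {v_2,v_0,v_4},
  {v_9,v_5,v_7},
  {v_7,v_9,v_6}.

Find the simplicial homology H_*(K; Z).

H_0 ≅ Z,  H_1 ≅ Z ⊕ Z/2,  H_2 = 0.

K has 10 vertices, 30 edges, 20 triangles.
rank ∂_0 = 0, rank ∂_1 = 9 ⇒ b_0 = 10 − 0 − 9 = 1; all invariant factors of ∂_1 are 1 so no torsion. So H_0 = Z.
rank ∂_1 = 9, rank ∂_2 = 20 ⇒ b_1 = 30 − 9 − 20 = 1; ∂_2 has invariant factor(s) [2] giving torsion. So H_1 = Z ⊕ Z/2.
rank ∂_2 = 20, rank ∂_3 = 0 ⇒ b_2 = 20 − 20 − 0 = 0. So H_2 = 0.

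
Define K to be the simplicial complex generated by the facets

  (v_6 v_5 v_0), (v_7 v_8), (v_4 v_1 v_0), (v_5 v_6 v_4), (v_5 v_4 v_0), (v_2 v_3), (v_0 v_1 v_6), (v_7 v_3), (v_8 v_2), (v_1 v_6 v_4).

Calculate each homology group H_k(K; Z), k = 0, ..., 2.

Take the total order v_0 < v_1 < v_2 < v_3 < v_4 < v_5 < v_6 < v_7 < v_8 on the vertex set. Then K (dimension 2) consists of the simplices:

  0-simplices (9): [v_0], [v_1], [v_2], [v_3], [v_4], [v_5], [v_6], [v_7], [v_8]
  1-simplices (13): [v_0,v_1], [v_0,v_4], [v_0,v_5], [v_0,v_6], [v_1,v_4], [v_1,v_6], [v_2,v_3], [v_2,v_8], [v_3,v_7], [v_4,v_5], [v_4,v_6], [v_5,v_6], [v_7,v_8]
  2-simplices (6): [v_0,v_1,v_4], [v_0,v_1,v_6], [v_0,v_4,v_5], [v_0,v_5,v_6], [v_1,v_4,v_6], [v_4,v_5,v_6]

so the chain groups are C_0 ≅ Z^9, C_1 ≅ Z^13, C_2 ≅ Z^6.

Boundary ∂_1: C_1 → C_0 sends each edge [p,q] (with p < q) to q − p. For instance
  ∂[v_0,v_1] = [v_1] − [v_0].
The resulting 9×13 matrix has rank 7, and its Smith normal form has invariant factors (1,1,1,1,1,1,1).

∂_2: C_2 → C_1 sends each 2-simplex [p,q,r] to [q,r] − [p,r] + [p,q]. For instance
  ∂[v_0,v_1,v_6] = [v_1,v_6] − [v_0,v_6] + [v_0,v_1],
  ∂[v_0,v_1,v_4] = [v_1,v_4] − [v_0,v_4] + [v_0,v_1].
As a 13×6 matrix over Z this has rank 5, with invariant factors (1,1,1,1,1).

Now H_k = ker ∂_k / im ∂_{k+1}, so:

  H_0: rank C_0 − rank ∂_1 = 9 − 7 = 2, and the invariant factors of ∂_1 are all 1, so H_0 ≅ Z^2.
  H_1: rank ker ∂_1 − rank ∂_2 = (13 − 7) − 5 = 1, and the invariant factors of ∂_2 are all 1, so H_1 ≅ Z.
  H_2: rank ker ∂_2 − rank ∂_3 = (6 − 5) − 0 = 1, and there is no ∂_3, so H_2 ≅ Z.

As a check, the Euler characteristic is 9 − 13 + 6 = 2, which agrees with 2 − 1 + 1 = 2.
(K is a triangulation of the disjoint union of the circle S^1 and the 2-sphere S^2.)

H_0 = Z^2,  H_1 = Z,  H_2 = Z.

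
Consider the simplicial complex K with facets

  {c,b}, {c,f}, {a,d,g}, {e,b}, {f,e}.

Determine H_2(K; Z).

Take the total order a < b < c < d < e < f < g on the vertex set. Then K (dimension 2) consists of the simplices:

  0-simplices (7): a, b, c, d, e, f, g
  1-simplices (7): ad, ag, bc, be, cf, dg, ef
  2-simplices (1): adg

Hence C_0 ≅ Z^7, C_1 ≅ Z^7, C_2 ≅ Z^1.

∂_1: C_1 → C_0 is given by ∂[p,q] = [q] − [p]. For instance
  ∂be = e − b.
As a 7×7 matrix over Z this has rank 5, with invariant factors (1,1,1,1,1).

The boundary map ∂_2: C_2 → C_1 maps a triangle to the signed sum of its edges. For instance
  ∂adg = dg − ag + ad.
This gives a 7×1 integer matrix of rank 1; reducing to Smith normal form yields diagonal entries (1).

Computing H_k = (kernel of ∂_k) / (image of ∂_{k+1}):

  H_2: rank ker ∂_2 − rank ∂_3 = (1 − 1) − 0 = 0, and there is no ∂_3, so H_2 ≅ 0.

(K is a triangulation of the disjoint union of the 2-simplex and the circle S^1.)

H_2 = 0.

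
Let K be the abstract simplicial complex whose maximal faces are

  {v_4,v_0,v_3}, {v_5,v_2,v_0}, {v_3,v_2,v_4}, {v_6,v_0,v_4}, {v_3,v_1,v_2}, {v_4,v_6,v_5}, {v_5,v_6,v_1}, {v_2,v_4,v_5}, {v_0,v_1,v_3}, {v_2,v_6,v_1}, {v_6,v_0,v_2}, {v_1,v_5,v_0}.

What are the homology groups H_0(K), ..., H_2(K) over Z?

H_0 ≅ Z,  H_1 ≅ Z/2,  H_2 = 0.

Order the vertices as v_0 < v_1 < v_2 < v_3 < v_4 < v_5 < v_6. Listing each simplex with vertices in this order, K has dimension 2 with simplices:

  0-simplices (7): [v_0], [v_1], [v_2], [v_3], [v_4], [v_5], [v_6]
  1-simplices (18): (18 of them)
  2-simplices (12): (12 of them)

Hence C_0 ≅ Z^7, C_1 ≅ Z^18, C_2 ≅ Z^12.

∂_1: C_1 → C_0 is given by ∂[p,q] = [q] − [p]. For instance
  ∂[v_0,v_6] = [v_6] − [v_0].
The resulting 7×18 matrix has rank 6, and its Smith normal form has invariant factors (1,1,1,1,1,1).

∂_2: C_2 → C_1 acts by ∂[p,q,r] = [q,r] − [p,r] + [p,q]. For instance
  ∂[v_0,v_1,v_5] = [v_1,v_5] − [v_0,v_5] + [v_0,v_1],
  ∂[v_4,v_5,v_6] = [v_5,v_6] − [v_4,v_6] + [v_4,v_5].
The 18×12 boundary matrix has rank 12 and Smith normal form diag(1,1,1,1,1,1,1,1,1,1,1,2).

From H_k ≅ ker(∂_k) / im(∂_{k+1}) we obtain:

  H_0: rank C_0 − rank ∂_1 = 7 − 6 = 1, and the invariant factors of ∂_1 are all 1, so H_0 = Z.
  H_1: rank ker ∂_1 − rank ∂_2 = (18 − 6) − 12 = 0, and ∂_2 has invariant factor 2 > 1, so H_1 = Z/2.
  H_2: rank ker ∂_2 − rank ∂_3 = (12 − 12) − 0 = 0, and there is no ∂_3, so H_2 = 0.

As a check, the Euler characteristic is 7 − 18 + 12 = 1, which agrees with 1 − 0 + 0 = 1.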